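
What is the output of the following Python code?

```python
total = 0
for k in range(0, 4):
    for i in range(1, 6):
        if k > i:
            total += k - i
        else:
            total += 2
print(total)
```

k=0,i=1: not 0>1, total = 0+2 = 2
k=0,i=2: not 0>2, total = 2+2 = 4
k=0,i=3: not 0>3, total = 4+2 = 6
k=0,i=4: not 0>4, total = 6+2 = 8
k=0,i=5: not 0>5, total = 8+2 = 10
k=1,i=1: not 1>1, total = 10+2 = 12
k=1,i=2: not 1>2, total = 12+2 = 14
k=1,i=3: not 1>3, total = 14+2 = 16
k=1,i=4: not 1>4, total = 16+2 = 18
k=1,i=5: not 1>5, total = 18+2 = 20
k=2,i=1: 2>1, total = 20+1 = 21
k=2,i=2: not 2>2, total = 21+2 = 23
k=2,i=3: not 2>3, total = 23+2 = 25
k=2,i=4: not 2>4, total = 25+2 = 27
k=2,i=5: not 2>5, total = 27+2 = 29
k=3,i=1: 3>1, total = 29+2 = 31
k=3,i=2: 3>2, total = 31+1 = 32
k=3,i=3: not 3>3, total = 32+2 = 34
k=3,i=4: not 3>4, total = 34+2 = 36
k=3,i=5: not 3>5, total = 36+2 = 38

38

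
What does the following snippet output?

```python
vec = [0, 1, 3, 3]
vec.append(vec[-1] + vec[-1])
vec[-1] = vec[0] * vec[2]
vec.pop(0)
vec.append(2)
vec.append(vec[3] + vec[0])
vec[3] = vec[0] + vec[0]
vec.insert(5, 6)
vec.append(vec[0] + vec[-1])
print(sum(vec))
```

append vec[-1]+vec[-1] = 3+3 = 6 → [0, 1, 3, 3, 6]
vec[-1] = vec[0]*vec[2] = 0*3 = 0 → [0, 1, 3, 3, 0]
pop(0) removes 0 → [1, 3, 3, 0]
append 2 → [1, 3, 3, 0, 2]
append vec[3]+vec[0] = 0+1 = 1 → [1, 3, 3, 0, 2, 1]
vec[3] = vec[0]+vec[0] = 1+1 = 2 → [1, 3, 3, 2, 2, 1]
insert 6 at 5 → [1, 3, 3, 2, 2, 6, 1]
append vec[0]+vec[-1] = 1+1 = 2 → [1, 3, 3, 2, 2, 6, 1, 2]
sum = 20

20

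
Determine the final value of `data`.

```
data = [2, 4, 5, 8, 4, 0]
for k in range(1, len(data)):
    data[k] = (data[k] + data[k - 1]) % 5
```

k=1: data[1] = (4+2)%5 = 1 → [2, 1, 5, 8, 4, 0]
k=2: data[2] = (5+1)%5 = 1 → [2, 1, 1, 8, 4, 0]
k=3: data[3] = (8+1)%5 = 4 → [2, 1, 1, 4, 4, 0]
k=4: data[4] = (4+4)%5 = 3 → [2, 1, 1, 4, 3, 0]
k=5: data[5] = (0+3)%5 = 3 → [2, 1, 1, 4, 3, 3]

[2, 1, 1, 4, 3, 3]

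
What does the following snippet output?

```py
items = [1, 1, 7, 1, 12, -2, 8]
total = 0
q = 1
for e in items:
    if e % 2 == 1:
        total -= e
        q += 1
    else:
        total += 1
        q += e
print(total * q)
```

-161

e=1: odd, total = 0-1 = -1; q=2
e=1: odd, total = (-1)-1 = -2; q=3
e=7: odd, total = (-2)-7 = -9; q=4
e=1: odd, total = (-9)-1 = -10; q=5
e=12: not odd, total = (-10)+1 = -9; q=17
e=-2: not odd, total = (-9)+1 = -8; q=15
e=8: not odd, total = (-8)+1 = -7; q=23
total*q = (-7)*23 = -161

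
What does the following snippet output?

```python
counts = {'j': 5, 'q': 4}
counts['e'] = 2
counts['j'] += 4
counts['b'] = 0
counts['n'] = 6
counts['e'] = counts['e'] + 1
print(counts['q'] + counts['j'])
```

13

counts['e'] = 2 → {'j': 5, 'q': 4, 'e': 2}
counts['j'] = 5+4 = 9 → {'j': 9, 'q': 4, 'e': 2}
counts['b'] = 0 → {'j': 9, 'q': 4, 'e': 2, 'b': 0}
counts['n'] = 6 → {'j': 9, 'q': 4, 'e': 2, 'b': 0, 'n': 6}
counts['e'] = counts['e']+1 = 3 → {'j': 9, 'q': 4, 'e': 3, 'b': 0, 'n': 6}
counts['q']+counts['j'] = 4+9 = 13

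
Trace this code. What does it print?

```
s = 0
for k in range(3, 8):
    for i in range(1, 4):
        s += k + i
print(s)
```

k=3,i=1: s = 0+4 = 4
k=3,i=2: s = 4+5 = 9
k=3,i=3: s = 9+6 = 15
k=4,i=1: s = 15+5 = 20
k=4,i=2: s = 20+6 = 26
k=4,i=3: s = 26+7 = 33
k=5,i=1: s = 33+6 = 39
k=5,i=2: s = 39+7 = 46
k=5,i=3: s = 46+8 = 54
k=6,i=1: s = 54+7 = 61
k=6,i=2: s = 61+8 = 69
k=6,i=3: s = 69+9 = 78
k=7,i=1: s = 78+8 = 86
k=7,i=2: s = 86+9 = 95
k=7,i=3: s = 95+10 = 105

105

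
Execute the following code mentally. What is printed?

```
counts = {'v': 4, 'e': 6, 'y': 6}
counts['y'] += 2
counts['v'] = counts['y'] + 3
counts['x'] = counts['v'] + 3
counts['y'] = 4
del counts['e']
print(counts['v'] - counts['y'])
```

counts['y'] = 6+2 = 8 → {'v': 4, 'e': 6, 'y': 8}
counts['v'] = counts['y']+3 = 11 → {'v': 11, 'e': 6, 'y': 8}
counts['x'] = counts['v']+3 = 14 → {'v': 11, 'e': 6, 'y': 8, 'x': 14}
counts['y'] = 4 → {'v': 11, 'e': 6, 'y': 4, 'x': 14}
del 'e' → {'v': 11, 'y': 4, 'x': 14}
counts['v']-counts['y'] = 11-4 = 7

7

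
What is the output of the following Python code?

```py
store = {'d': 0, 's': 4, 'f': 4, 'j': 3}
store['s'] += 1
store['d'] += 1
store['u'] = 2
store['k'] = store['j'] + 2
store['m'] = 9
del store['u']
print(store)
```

store['s'] = 4+1 = 5 → {'d': 0, 's': 5, 'f': 4, 'j': 3}
store['d'] = 0+1 = 1 → {'d': 1, 's': 5, 'f': 4, 'j': 3}
store['u'] = 2 → {'d': 1, 's': 5, 'f': 4, 'j': 3, 'u': 2}
store['k'] = store['j']+2 = 5 → {'d': 1, 's': 5, 'f': 4, 'j': 3, 'u': 2, 'k': 5}
store['m'] = 9 → {'d': 1, 's': 5, 'f': 4, 'j': 3, 'u': 2, 'k': 5, 'm': 9}
del 'u' → {'d': 1, 's': 5, 'f': 4, 'j': 3, 'k': 5, 'm': 9}

{'d': 1, 's': 5, 'f': 4, 'j': 3, 'k': 5, 'm': 9}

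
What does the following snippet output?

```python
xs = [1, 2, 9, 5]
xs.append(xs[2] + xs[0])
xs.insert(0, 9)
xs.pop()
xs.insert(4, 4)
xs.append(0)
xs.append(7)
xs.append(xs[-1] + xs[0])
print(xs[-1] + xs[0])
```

25

append xs[2]+xs[0] = 9+1 = 10 → [1, 2, 9, 5, 10]
insert 9 at 0 → [9, 1, 2, 9, 5, 10]
pop() removes 10 → [9, 1, 2, 9, 5]
insert 4 at 4 → [9, 1, 2, 9, 4, 5]
append 0 → [9, 1, 2, 9, 4, 5, 0]
append 7 → [9, 1, 2, 9, 4, 5, 0, 7]
append xs[-1]+xs[0] = 7+9 = 16 → [9, 1, 2, 9, 4, 5, 0, 7, 16]
xs[-1]+xs[0] = 16+9 = 25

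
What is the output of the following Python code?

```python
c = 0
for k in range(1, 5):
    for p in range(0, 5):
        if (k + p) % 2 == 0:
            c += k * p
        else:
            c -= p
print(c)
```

k=1,p=0: odd sum, c = 0-0 = 0
k=1,p=1: even sum, c = 0+1 = 1
k=1,p=2: odd sum, c = 1-2 = -1
k=1,p=3: even sum, c = (-1)+3 = 2
k=1,p=4: odd sum, c = 2-4 = -2
k=2,p=0: even sum, c = (-2)+0 = -2
k=2,p=1: odd sum, c = (-2)-1 = -3
k=2,p=2: even sum, c = (-3)+4 = 1
k=2,p=3: odd sum, c = 1-3 = -2
k=2,p=4: even sum, c = (-2)+8 = 6
k=3,p=0: odd sum, c = 6-0 = 6
k=3,p=1: even sum, c = 6+3 = 9
k=3,p=2: odd sum, c = 9-2 = 7
k=3,p=3: even sum, c = 7+9 = 16
k=3,p=4: odd sum, c = 16-4 = 12
k=4,p=0: even sum, c = 12+0 = 12
k=4,p=1: odd sum, c = 12-1 = 11
k=4,p=2: even sum, c = 11+8 = 19
k=4,p=3: odd sum, c = 19-3 = 16
k=4,p=4: even sum, c = 16+16 = 32

32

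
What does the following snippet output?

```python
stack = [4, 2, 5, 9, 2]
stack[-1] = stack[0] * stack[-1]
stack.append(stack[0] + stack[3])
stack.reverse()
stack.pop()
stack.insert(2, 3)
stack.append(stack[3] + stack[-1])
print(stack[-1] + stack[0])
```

stack[-1] = stack[0]*stack[-1] = 4*2 = 8 → [4, 2, 5, 9, 8]
append stack[0]+stack[3] = 4+9 = 13 → [4, 2, 5, 9, 8, 13]
reverse → [13, 8, 9, 5, 2, 4]
pop() removes 4 → [13, 8, 9, 5, 2]
insert 3 at 2 → [13, 8, 3, 9, 5, 2]
append stack[3]+stack[-1] = 9+2 = 11 → [13, 8, 3, 9, 5, 2, 11]
stack[-1]+stack[0] = 11+13 = 24

24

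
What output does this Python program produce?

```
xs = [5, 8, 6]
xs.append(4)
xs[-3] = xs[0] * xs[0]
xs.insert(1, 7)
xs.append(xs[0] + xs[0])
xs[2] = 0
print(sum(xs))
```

32

append 4 → [5, 8, 6, 4]
xs[-3] = xs[0]*xs[0] = 5*5 = 25 → [5, 25, 6, 4]
insert 7 at 1 → [5, 7, 25, 6, 4]
append xs[0]+xs[0] = 5+5 = 10 → [5, 7, 25, 6, 4, 10]
xs[2] = 0 → [5, 7, 0, 6, 4, 10]
sum = 32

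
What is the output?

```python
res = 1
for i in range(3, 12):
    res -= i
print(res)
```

i=3: res = 1-3 = -2
i=4: res = (-2)-4 = -6
i=5: res = (-6)-5 = -11
i=6: res = (-11)-6 = -17
i=7: res = (-17)-7 = -24
i=8: res = (-24)-8 = -32
i=9: res = (-32)-9 = -41
i=10: res = (-41)-10 = -51
i=11: res = (-51)-11 = -62

-62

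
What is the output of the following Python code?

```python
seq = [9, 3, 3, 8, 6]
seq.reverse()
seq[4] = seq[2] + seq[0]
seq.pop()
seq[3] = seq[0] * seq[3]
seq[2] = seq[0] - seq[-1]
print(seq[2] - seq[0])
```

-18

reverse → [6, 8, 3, 3, 9]
seq[4] = seq[2]+seq[0] = 3+6 = 9 → [6, 8, 3, 3, 9]
pop() removes 9 → [6, 8, 3, 3]
seq[3] = seq[0]*seq[3] = 6*3 = 18 → [6, 8, 3, 18]
seq[2] = seq[0]-seq[-1] = 6-18 = -12 → [6, 8, -12, 18]
seq[2]-seq[0] = (-12)-6 = -18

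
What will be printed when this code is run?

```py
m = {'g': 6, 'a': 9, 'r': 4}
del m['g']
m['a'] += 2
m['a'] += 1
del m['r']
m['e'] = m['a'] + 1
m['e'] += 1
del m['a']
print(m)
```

{'e': 14}

del 'g' → {'a': 9, 'r': 4}
m['a'] = 9+2 = 11 → {'a': 11, 'r': 4}
m['a'] = 11+1 = 12 → {'a': 12, 'r': 4}
del 'r' → {'a': 12}
m['e'] = m['a']+1 = 13 → {'a': 12, 'e': 13}
m['e'] = 13+1 = 14 → {'a': 12, 'e': 14}
del 'a' → {'e': 14}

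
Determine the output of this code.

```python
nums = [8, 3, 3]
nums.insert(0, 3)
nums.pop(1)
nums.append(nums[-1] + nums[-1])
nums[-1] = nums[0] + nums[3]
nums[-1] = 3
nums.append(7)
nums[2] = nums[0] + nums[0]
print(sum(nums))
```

22

insert 3 at 0 → [3, 8, 3, 3]
pop(1) removes 8 → [3, 3, 3]
append nums[-1]+nums[-1] = 3+3 = 6 → [3, 3, 3, 6]
nums[-1] = nums[0]+nums[3] = 3+6 = 9 → [3, 3, 3, 9]
nums[-1] = 3 → [3, 3, 3, 3]
append 7 → [3, 3, 3, 3, 7]
nums[2] = nums[0]+nums[0] = 3+3 = 6 → [3, 3, 6, 3, 7]
sum = 22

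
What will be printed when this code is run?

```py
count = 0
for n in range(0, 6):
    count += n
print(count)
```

n=0: count = 0+0 = 0
n=1: count = 0+1 = 1
n=2: count = 1+2 = 3
n=3: count = 3+3 = 6
n=4: count = 6+4 = 10
n=5: count = 10+5 = 15

15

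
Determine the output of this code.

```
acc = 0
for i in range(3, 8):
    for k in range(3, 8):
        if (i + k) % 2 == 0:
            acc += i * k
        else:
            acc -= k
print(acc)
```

i=3,k=3: even sum, acc = 0+9 = 9
i=3,k=4: odd sum, acc = 9-4 = 5
i=3,k=5: even sum, acc = 5+15 = 20
i=3,k=6: odd sum, acc = 20-6 = 14
i=3,k=7: even sum, acc = 14+21 = 35
i=4,k=3: odd sum, acc = 35-3 = 32
i=4,k=4: even sum, acc = 32+16 = 48
i=4,k=5: odd sum, acc = 48-5 = 43
i=4,k=6: even sum, acc = 43+24 = 67
i=4,k=7: odd sum, acc = 67-7 = 60
i=5,k=3: even sum, acc = 60+15 = 75
i=5,k=4: odd sum, acc = 75-4 = 71
i=5,k=5: even sum, acc = 71+25 = 96
i=5,k=6: odd sum, acc = 96-6 = 90
i=5,k=7: even sum, acc = 90+35 = 125
i=6,k=3: odd sum, acc = 125-3 = 122
i=6,k=4: even sum, acc = 122+24 = 146
i=6,k=5: odd sum, acc = 146-5 = 141
i=6,k=6: even sum, acc = 141+36 = 177
i=6,k=7: odd sum, acc = 177-7 = 170
i=7,k=3: even sum, acc = 170+21 = 191
i=7,k=4: odd sum, acc = 191-4 = 187
i=7,k=5: even sum, acc = 187+35 = 222
i=7,k=6: odd sum, acc = 222-6 = 216
i=7,k=7: even sum, acc = 216+49 = 265

265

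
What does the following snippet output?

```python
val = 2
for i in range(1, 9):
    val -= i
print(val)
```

i=1: val = 2-1 = 1
i=2: val = 1-2 = -1
i=3: val = (-1)-3 = -4
i=4: val = (-4)-4 = -8
i=5: val = (-8)-5 = -13
i=6: val = (-13)-6 = -19
i=7: val = (-19)-7 = -26
i=8: val = (-26)-8 = -34

-34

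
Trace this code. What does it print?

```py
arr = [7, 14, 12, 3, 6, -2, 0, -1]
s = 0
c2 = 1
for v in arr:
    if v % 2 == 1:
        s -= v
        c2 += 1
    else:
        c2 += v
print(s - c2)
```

-43

v=7: odd, s = 0-7 = -7; c2=2
v=14: not odd; c2=16
v=12: not odd; c2=28
v=3: odd, s = (-7)-3 = -10; c2=29
v=6: not odd; c2=35
v=-2: not odd; c2=33
v=0: not odd; c2=33
v=-1: odd, s = (-10)-(-1) = -9; c2=34
s-c2 = (-9)-34 = -43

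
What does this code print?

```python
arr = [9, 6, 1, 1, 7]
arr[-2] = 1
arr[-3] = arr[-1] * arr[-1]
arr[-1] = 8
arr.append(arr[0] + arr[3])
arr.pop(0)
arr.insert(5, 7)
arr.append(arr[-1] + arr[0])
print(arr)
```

arr[-2] = 1 → [9, 6, 1, 1, 7]
arr[-3] = arr[-1]*arr[-1] = 7*7 = 49 → [9, 6, 49, 1, 7]
arr[-1] = 8 → [9, 6, 49, 1, 8]
append arr[0]+arr[3] = 9+1 = 10 → [9, 6, 49, 1, 8, 10]
pop(0) removes 9 → [6, 49, 1, 8, 10]
insert 7 at 5 → [6, 49, 1, 8, 10, 7]
append arr[-1]+arr[0] = 7+6 = 13 → [6, 49, 1, 8, 10, 7, 13]

[6, 49, 1, 8, 10, 7, 13]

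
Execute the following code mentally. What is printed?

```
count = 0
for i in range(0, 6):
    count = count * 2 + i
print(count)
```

i=0: count = 0*2+0 = 0
i=1: count = 0*2+1 = 1
i=2: count = 1*2+2 = 4
i=3: count = 4*2+3 = 11
i=4: count = 11*2+4 = 26
i=5: count = 26*2+5 = 57

57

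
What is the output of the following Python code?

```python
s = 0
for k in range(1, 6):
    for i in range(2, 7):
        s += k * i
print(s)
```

k=1,i=2: s = 0+2 = 2
k=1,i=3: s = 2+3 = 5
k=1,i=4: s = 5+4 = 9
k=1,i=5: s = 9+5 = 14
k=1,i=6: s = 14+6 = 20
k=2,i=2: s = 20+4 = 24
k=2,i=3: s = 24+6 = 30
k=2,i=4: s = 30+8 = 38
k=2,i=5: s = 38+10 = 48
k=2,i=6: s = 48+12 = 60
k=3,i=2: s = 60+6 = 66
k=3,i=3: s = 66+9 = 75
k=3,i=4: s = 75+12 = 87
k=3,i=5: s = 87+15 = 102
k=3,i=6: s = 102+18 = 120
k=4,i=2: s = 120+8 = 128
k=4,i=3: s = 128+12 = 140
k=4,i=4: s = 140+16 = 156
k=4,i=5: s = 156+20 = 176
k=4,i=6: s = 176+24 = 200
k=5,i=2: s = 200+10 = 210
k=5,i=3: s = 210+15 = 225
k=5,i=4: s = 225+20 = 245
k=5,i=5: s = 245+25 = 270
k=5,i=6: s = 270+30 = 300

300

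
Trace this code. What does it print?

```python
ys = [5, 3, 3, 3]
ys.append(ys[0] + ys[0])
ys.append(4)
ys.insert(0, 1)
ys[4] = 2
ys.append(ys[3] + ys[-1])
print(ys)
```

[1, 5, 3, 3, 2, 10, 4, 7]

append ys[0]+ys[0] = 5+5 = 10 → [5, 3, 3, 3, 10]
append 4 → [5, 3, 3, 3, 10, 4]
insert 1 at 0 → [1, 5, 3, 3, 3, 10, 4]
ys[4] = 2 → [1, 5, 3, 3, 2, 10, 4]
append ys[3]+ys[-1] = 3+4 = 7 → [1, 5, 3, 3, 2, 10, 4, 7]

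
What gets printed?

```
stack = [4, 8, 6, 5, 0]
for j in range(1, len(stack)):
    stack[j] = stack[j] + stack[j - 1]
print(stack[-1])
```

j=1: stack[1] = 8+4 = 12 → [4, 12, 6, 5, 0]
j=2: stack[2] = 6+12 = 18 → [4, 12, 18, 5, 0]
j=3: stack[3] = 5+18 = 23 → [4, 12, 18, 23, 0]
j=4: stack[4] = 0+23 = 23 → [4, 12, 18, 23, 23]

23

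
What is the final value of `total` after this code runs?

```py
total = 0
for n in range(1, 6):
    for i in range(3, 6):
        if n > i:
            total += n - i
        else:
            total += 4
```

n=1,i=3: not 1>3, total = 0+4 = 4
n=1,i=4: not 1>4, total = 4+4 = 8
n=1,i=5: not 1>5, total = 8+4 = 12
n=2,i=3: not 2>3, total = 12+4 = 16
n=2,i=4: not 2>4, total = 16+4 = 20
n=2,i=5: not 2>5, total = 20+4 = 24
n=3,i=3: not 3>3, total = 24+4 = 28
n=3,i=4: not 3>4, total = 28+4 = 32
n=3,i=5: not 3>5, total = 32+4 = 36
n=4,i=3: 4>3, total = 36+1 = 37
n=4,i=4: not 4>4, total = 37+4 = 41
n=4,i=5: not 4>5, total = 41+4 = 45
n=5,i=3: 5>3, total = 45+2 = 47
n=5,i=4: 5>4, total = 47+1 = 48
n=5,i=5: not 5>5, total = 48+4 = 52

52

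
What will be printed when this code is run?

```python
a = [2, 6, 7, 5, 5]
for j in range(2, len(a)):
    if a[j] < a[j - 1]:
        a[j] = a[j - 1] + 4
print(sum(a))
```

41

j=2: 7>=6, unchanged → [2, 6, 7, 5, 5]
j=3: 5<7, a[3] = 7+4 = 11 → [2, 6, 7, 11, 5]
j=4: 5<11, a[4] = 11+4 = 15 → [2, 6, 7, 11, 15]
sum = 41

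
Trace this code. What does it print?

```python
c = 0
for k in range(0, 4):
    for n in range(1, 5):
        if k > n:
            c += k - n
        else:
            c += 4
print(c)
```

k=0,n=1: not 0>1, c = 0+4 = 4
k=0,n=2: not 0>2, c = 4+4 = 8
k=0,n=3: not 0>3, c = 8+4 = 12
k=0,n=4: not 0>4, c = 12+4 = 16
k=1,n=1: not 1>1, c = 16+4 = 20
k=1,n=2: not 1>2, c = 20+4 = 24
k=1,n=3: not 1>3, c = 24+4 = 28
k=1,n=4: not 1>4, c = 28+4 = 32
k=2,n=1: 2>1, c = 32+1 = 33
k=2,n=2: not 2>2, c = 33+4 = 37
k=2,n=3: not 2>3, c = 37+4 = 41
k=2,n=4: not 2>4, c = 41+4 = 45
k=3,n=1: 3>1, c = 45+2 = 47
k=3,n=2: 3>2, c = 47+1 = 48
k=3,n=3: not 3>3, c = 48+4 = 52
k=3,n=4: not 3>4, c = 52+4 = 56

56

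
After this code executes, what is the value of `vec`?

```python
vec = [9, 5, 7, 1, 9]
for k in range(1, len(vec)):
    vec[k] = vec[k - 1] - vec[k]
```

k=1: vec[1] = 9-5 = 4 → [9, 4, 7, 1, 9]
k=2: vec[2] = 4-7 = -3 → [9, 4, -3, 1, 9]
k=3: vec[3] = (-3)-1 = -4 → [9, 4, -3, -4, 9]
k=4: vec[4] = (-4)-9 = -13 → [9, 4, -3, -4, -13]

[9, 4, -3, -4, -13]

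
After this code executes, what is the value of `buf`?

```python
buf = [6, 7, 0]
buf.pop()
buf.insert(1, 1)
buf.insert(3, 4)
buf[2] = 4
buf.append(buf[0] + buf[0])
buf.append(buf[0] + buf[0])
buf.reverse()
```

pop() removes 0 → [6, 7]
insert 1 at 1 → [6, 1, 7]
insert 4 at 3 → [6, 1, 7, 4]
buf[2] = 4 → [6, 1, 4, 4]
append buf[0]+buf[0] = 6+6 = 12 → [6, 1, 4, 4, 12]
append buf[0]+buf[0] = 6+6 = 12 → [6, 1, 4, 4, 12, 12]
reverse → [12, 12, 4, 4, 1, 6]

[12, 12, 4, 4, 1, 6]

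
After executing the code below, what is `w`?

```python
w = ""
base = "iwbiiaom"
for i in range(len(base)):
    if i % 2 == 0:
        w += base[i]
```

'ibio'

i=0: add 'i' → 'i'
i=1: skip
i=2: add 'b' → 'ib'
i=3: skip
i=4: add 'i' → 'ibi'
i=5: skip
i=6: add 'o' → 'ibio'
i=7: skip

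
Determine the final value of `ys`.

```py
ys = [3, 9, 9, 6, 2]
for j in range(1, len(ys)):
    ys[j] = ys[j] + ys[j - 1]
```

[3, 12, 21, 27, 29]

j=1: ys[1] = 9+3 = 12 → [3, 12, 9, 6, 2]
j=2: ys[2] = 9+12 = 21 → [3, 12, 21, 6, 2]
j=3: ys[3] = 6+21 = 27 → [3, 12, 21, 27, 2]
j=4: ys[4] = 2+27 = 29 → [3, 12, 21, 27, 29]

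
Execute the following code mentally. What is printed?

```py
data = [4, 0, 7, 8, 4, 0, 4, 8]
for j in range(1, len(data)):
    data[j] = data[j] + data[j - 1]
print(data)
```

j=1: data[1] = 0+4 = 4 → [4, 4, 7, 8, 4, 0, 4, 8]
j=2: data[2] = 7+4 = 11 → [4, 4, 11, 8, 4, 0, 4, 8]
j=3: data[3] = 8+11 = 19 → [4, 4, 11, 19, 4, 0, 4, 8]
j=4: data[4] = 4+19 = 23 → [4, 4, 11, 19, 23, 0, 4, 8]
j=5: data[5] = 0+23 = 23 → [4, 4, 11, 19, 23, 23, 4, 8]
j=6: data[6] = 4+23 = 27 → [4, 4, 11, 19, 23, 23, 27, 8]
j=7: data[7] = 8+27 = 35 → [4, 4, 11, 19, 23, 23, 27, 35]

[4, 4, 11, 19, 23, 23, 27, 35]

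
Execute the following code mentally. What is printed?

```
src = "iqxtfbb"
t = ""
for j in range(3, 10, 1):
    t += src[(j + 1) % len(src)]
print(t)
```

fbbiqxt

j=3: add src[4]='f' → 'f'
j=4: add src[5]='b' → 'fb'
j=5: add src[6]='b' → 'fbb'
j=6: add src[0]='i' → 'fbbi'
j=7: add src[1]='q' → 'fbbiq'
j=8: add src[2]='x' → 'fbbiqx'
j=9: add src[3]='t' → 'fbbiqxt'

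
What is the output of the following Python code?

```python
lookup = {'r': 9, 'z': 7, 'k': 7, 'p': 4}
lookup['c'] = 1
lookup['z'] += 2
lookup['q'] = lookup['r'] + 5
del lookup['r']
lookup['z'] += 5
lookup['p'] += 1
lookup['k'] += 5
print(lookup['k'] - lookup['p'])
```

lookup['c'] = 1 → {'r': 9, 'z': 7, 'k': 7, 'p': 4, 'c': 1}
lookup['z'] = 7+2 = 9 → {'r': 9, 'z': 9, 'k': 7, 'p': 4, 'c': 1}
lookup['q'] = lookup['r']+5 = 14 → {'r': 9, 'z': 9, 'k': 7, 'p': 4, 'c': 1, 'q': 14}
del 'r' → {'z': 9, 'k': 7, 'p': 4, 'c': 1, 'q': 14}
lookup['z'] = 9+5 = 14 → {'z': 14, 'k': 7, 'p': 4, 'c': 1, 'q': 14}
lookup['p'] = 4+1 = 5 → {'z': 14, 'k': 7, 'p': 5, 'c': 1, 'q': 14}
lookup['k'] = 7+5 = 12 → {'z': 14, 'k': 12, 'p': 5, 'c': 1, 'q': 14}
lookup['k']-lookup['p'] = 12-5 = 7

7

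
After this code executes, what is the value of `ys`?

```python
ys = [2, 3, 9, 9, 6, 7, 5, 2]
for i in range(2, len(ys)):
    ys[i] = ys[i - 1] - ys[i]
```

[2, 3, -6, -15, -21, -28, -33, -35]

i=2: ys[2] = 3-9 = -6 → [2, 3, -6, 9, 6, 7, 5, 2]
i=3: ys[3] = (-6)-9 = -15 → [2, 3, -6, -15, 6, 7, 5, 2]
i=4: ys[4] = (-15)-6 = -21 → [2, 3, -6, -15, -21, 7, 5, 2]
i=5: ys[5] = (-21)-7 = -28 → [2, 3, -6, -15, -21, -28, 5, 2]
i=6: ys[6] = (-28)-5 = -33 → [2, 3, -6, -15, -21, -28, -33, 2]
i=7: ys[7] = (-33)-2 = -35 → [2, 3, -6, -15, -21, -28, -33, -35]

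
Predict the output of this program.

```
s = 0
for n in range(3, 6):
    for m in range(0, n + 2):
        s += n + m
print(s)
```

n=3,m=0: s = 0+3 = 3
n=3,m=1: s = 3+4 = 7
n=3,m=2: s = 7+5 = 12
n=3,m=3: s = 12+6 = 18
n=3,m=4: s = 18+7 = 25
n=4,m=0: s = 25+4 = 29
n=4,m=1: s = 29+5 = 34
n=4,m=2: s = 34+6 = 40
n=4,m=3: s = 40+7 = 47
n=4,m=4: s = 47+8 = 55
n=4,m=5: s = 55+9 = 64
n=5,m=0: s = 64+5 = 69
n=5,m=1: s = 69+6 = 75
n=5,m=2: s = 75+7 = 82
n=5,m=3: s = 82+8 = 90
n=5,m=4: s = 90+9 = 99
n=5,m=5: s = 99+10 = 109
n=5,m=6: s = 109+11 = 120

120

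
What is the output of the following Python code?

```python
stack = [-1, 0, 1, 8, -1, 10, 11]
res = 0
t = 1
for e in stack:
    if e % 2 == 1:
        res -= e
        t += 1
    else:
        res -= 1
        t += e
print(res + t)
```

e=-1: odd, res = 0-(-1) = 1; t=2
e=0: not odd, res = 1-1 = 0; t=2
e=1: odd, res = 0-1 = -1; t=3
e=8: not odd, res = (-1)-1 = -2; t=11
e=-1: odd, res = (-2)-(-1) = -1; t=12
e=10: not odd, res = (-1)-1 = -2; t=22
e=11: odd, res = (-2)-11 = -13; t=23
res+t = (-13)+23 = 10

10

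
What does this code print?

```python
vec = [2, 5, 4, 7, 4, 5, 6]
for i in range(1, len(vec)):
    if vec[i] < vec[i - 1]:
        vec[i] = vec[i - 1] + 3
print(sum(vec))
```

77

i=1: 5>=2, unchanged → [2, 5, 4, 7, 4, 5, 6]
i=2: 4<5, vec[2] = 5+3 = 8 → [2, 5, 8, 7, 4, 5, 6]
i=3: 7<8, vec[3] = 8+3 = 11 → [2, 5, 8, 11, 4, 5, 6]
i=4: 4<11, vec[4] = 11+3 = 14 → [2, 5, 8, 11, 14, 5, 6]
i=5: 5<14, vec[5] = 14+3 = 17 → [2, 5, 8, 11, 14, 17, 6]
i=6: 6<17, vec[6] = 17+3 = 20 → [2, 5, 8, 11, 14, 17, 20]
sum = 77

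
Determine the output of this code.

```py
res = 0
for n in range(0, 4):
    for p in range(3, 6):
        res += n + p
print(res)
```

66

n=0,p=3: res = 0+3 = 3
n=0,p=4: res = 3+4 = 7
n=0,p=5: res = 7+5 = 12
n=1,p=3: res = 12+4 = 16
n=1,p=4: res = 16+5 = 21
n=1,p=5: res = 21+6 = 27
n=2,p=3: res = 27+5 = 32
n=2,p=4: res = 32+6 = 38
n=2,p=5: res = 38+7 = 45
n=3,p=3: res = 45+6 = 51
n=3,p=4: res = 51+7 = 58
n=3,p=5: res = 58+8 = 66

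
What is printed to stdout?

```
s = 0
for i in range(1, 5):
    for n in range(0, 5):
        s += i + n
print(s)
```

90

i=1,n=0: s = 0+1 = 1
i=1,n=1: s = 1+2 = 3
i=1,n=2: s = 3+3 = 6
i=1,n=3: s = 6+4 = 10
i=1,n=4: s = 10+5 = 15
i=2,n=0: s = 15+2 = 17
i=2,n=1: s = 17+3 = 20
i=2,n=2: s = 20+4 = 24
i=2,n=3: s = 24+5 = 29
i=2,n=4: s = 29+6 = 35
i=3,n=0: s = 35+3 = 38
i=3,n=1: s = 38+4 = 42
i=3,n=2: s = 42+5 = 47
i=3,n=3: s = 47+6 = 53
i=3,n=4: s = 53+7 = 60
i=4,n=0: s = 60+4 = 64
i=4,n=1: s = 64+5 = 69
i=4,n=2: s = 69+6 = 75
i=4,n=3: s = 75+7 = 82
i=4,n=4: s = 82+8 = 90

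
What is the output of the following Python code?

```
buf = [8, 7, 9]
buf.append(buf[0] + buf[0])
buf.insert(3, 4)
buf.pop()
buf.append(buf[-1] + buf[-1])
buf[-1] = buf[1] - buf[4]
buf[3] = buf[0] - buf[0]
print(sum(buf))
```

23

append buf[0]+buf[0] = 8+8 = 16 → [8, 7, 9, 16]
insert 4 at 3 → [8, 7, 9, 4, 16]
pop() removes 16 → [8, 7, 9, 4]
append buf[-1]+buf[-1] = 4+4 = 8 → [8, 7, 9, 4, 8]
buf[-1] = buf[1]-buf[4] = 7-8 = -1 → [8, 7, 9, 4, -1]
buf[3] = buf[0]-buf[0] = 8-8 = 0 → [8, 7, 9, 0, -1]
sum = 23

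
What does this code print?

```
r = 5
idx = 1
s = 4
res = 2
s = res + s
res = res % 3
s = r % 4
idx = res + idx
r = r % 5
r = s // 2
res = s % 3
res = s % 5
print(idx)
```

3

s = 2+4 = 6
res = 2%3 = 2
s = 5%4 = 1
idx = 2+1 = 3
r = 5%5 = 0
r = 1//2 = 0
res = 1%3 = 1
res = 1%5 = 1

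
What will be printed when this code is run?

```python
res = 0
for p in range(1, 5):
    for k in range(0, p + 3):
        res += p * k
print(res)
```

p=1,k=0: res = 0+0 = 0
p=1,k=1: res = 0+1 = 1
p=1,k=2: res = 1+2 = 3
p=1,k=3: res = 3+3 = 6
p=2,k=0: res = 6+0 = 6
p=2,k=1: res = 6+2 = 8
p=2,k=2: res = 8+4 = 12
p=2,k=3: res = 12+6 = 18
p=2,k=4: res = 18+8 = 26
p=3,k=0: res = 26+0 = 26
p=3,k=1: res = 26+3 = 29
p=3,k=2: res = 29+6 = 35
p=3,k=3: res = 35+9 = 44
p=3,k=4: res = 44+12 = 56
p=3,k=5: res = 56+15 = 71
p=4,k=0: res = 71+0 = 71
p=4,k=1: res = 71+4 = 75
p=4,k=2: res = 75+8 = 83
p=4,k=3: res = 83+12 = 95
p=4,k=4: res = 95+16 = 111
p=4,k=5: res = 111+20 = 131
p=4,k=6: res = 131+24 = 155

155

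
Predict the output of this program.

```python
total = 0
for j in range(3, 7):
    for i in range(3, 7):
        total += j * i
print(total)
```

324

j=3,i=3: total = 0+9 = 9
j=3,i=4: total = 9+12 = 21
j=3,i=5: total = 21+15 = 36
j=3,i=6: total = 36+18 = 54
j=4,i=3: total = 54+12 = 66
j=4,i=4: total = 66+16 = 82
j=4,i=5: total = 82+20 = 102
j=4,i=6: total = 102+24 = 126
j=5,i=3: total = 126+15 = 141
j=5,i=4: total = 141+20 = 161
j=5,i=5: total = 161+25 = 186
j=5,i=6: total = 186+30 = 216
j=6,i=3: total = 216+18 = 234
j=6,i=4: total = 234+24 = 258
j=6,i=5: total = 258+30 = 288
j=6,i=6: total = 288+36 = 324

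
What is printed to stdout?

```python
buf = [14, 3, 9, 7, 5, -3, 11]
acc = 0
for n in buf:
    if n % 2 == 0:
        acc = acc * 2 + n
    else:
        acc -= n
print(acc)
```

n=14: even, acc = 0*2+14 = 14
n=3: not even, acc = 14-3 = 11
n=9: not even, acc = 11-9 = 2
n=7: not even, acc = 2-7 = -5
n=5: not even, acc = (-5)-5 = -10
n=-3: not even, acc = (-10)-(-3) = -7
n=11: not even, acc = (-7)-11 = -18

-18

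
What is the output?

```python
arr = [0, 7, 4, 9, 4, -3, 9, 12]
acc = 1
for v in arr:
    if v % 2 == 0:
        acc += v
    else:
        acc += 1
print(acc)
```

25

v=0: even, acc = 1+0 = 1
v=7: not even, acc = 1+1 = 2
v=4: even, acc = 2+4 = 6
v=9: not even, acc = 6+1 = 7
v=4: even, acc = 7+4 = 11
v=-3: not even, acc = 11+1 = 12
v=9: not even, acc = 12+1 = 13
v=12: even, acc = 13+12 = 25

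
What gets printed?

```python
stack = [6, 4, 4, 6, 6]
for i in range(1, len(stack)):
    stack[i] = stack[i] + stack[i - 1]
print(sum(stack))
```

76

i=1: stack[1] = 4+6 = 10 → [6, 10, 4, 6, 6]
i=2: stack[2] = 4+10 = 14 → [6, 10, 14, 6, 6]
i=3: stack[3] = 6+14 = 20 → [6, 10, 14, 20, 6]
i=4: stack[4] = 6+20 = 26 → [6, 10, 14, 20, 26]
sum = 76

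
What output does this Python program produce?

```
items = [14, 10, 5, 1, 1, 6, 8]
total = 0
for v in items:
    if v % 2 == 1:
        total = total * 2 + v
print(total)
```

v=14: not odd
v=10: not odd
v=5: odd, total = 0*2+5 = 5
v=1: odd, total = 5*2+1 = 11
v=1: odd, total = 11*2+1 = 23
v=6: not odd
v=8: not odd

23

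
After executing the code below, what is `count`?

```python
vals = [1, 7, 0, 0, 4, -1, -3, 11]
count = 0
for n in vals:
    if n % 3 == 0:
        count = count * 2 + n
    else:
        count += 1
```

18

n=1: not %3==0, count = 0+1 = 1
n=7: not %3==0, count = 1+1 = 2
n=0: %3==0, count = 2*2+0 = 4
n=0: %3==0, count = 4*2+0 = 8
n=4: not %3==0, count = 8+1 = 9
n=-1: not %3==0, count = 9+1 = 10
n=-3: %3==0, count = 10*2+(-3) = 17
n=11: not %3==0, count = 17+1 = 18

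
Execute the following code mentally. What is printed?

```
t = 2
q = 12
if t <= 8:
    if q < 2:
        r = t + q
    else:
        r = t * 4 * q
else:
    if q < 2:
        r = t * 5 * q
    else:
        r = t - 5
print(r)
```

t=2, q=12
t <= 8 is True; q < 2 is False
→ r = t * 4 * q = 96

96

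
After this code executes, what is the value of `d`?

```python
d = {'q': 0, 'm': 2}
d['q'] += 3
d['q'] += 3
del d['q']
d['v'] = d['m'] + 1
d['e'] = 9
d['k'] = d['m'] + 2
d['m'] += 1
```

d['q'] = 0+3 = 3 → {'q': 3, 'm': 2}
d['q'] = 3+3 = 6 → {'q': 6, 'm': 2}
del 'q' → {'m': 2}
d['v'] = d['m']+1 = 3 → {'m': 2, 'v': 3}
d['e'] = 9 → {'m': 2, 'v': 3, 'e': 9}
d['k'] = d['m']+2 = 4 → {'m': 2, 'v': 3, 'e': 9, 'k': 4}
d['m'] = 2+1 = 3 → {'m': 3, 'v': 3, 'e': 9, 'k': 4}

{'m': 3, 'v': 3, 'e': 9, 'k': 4}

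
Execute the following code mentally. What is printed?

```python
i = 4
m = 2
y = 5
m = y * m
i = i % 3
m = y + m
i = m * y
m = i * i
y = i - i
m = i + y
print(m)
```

75

m = 5*2 = 10
i = 4%3 = 1
m = 5+10 = 15
i = 15*5 = 75
m = 75*75 = 5625
y = 75-75 = 0
m = 75+0 = 75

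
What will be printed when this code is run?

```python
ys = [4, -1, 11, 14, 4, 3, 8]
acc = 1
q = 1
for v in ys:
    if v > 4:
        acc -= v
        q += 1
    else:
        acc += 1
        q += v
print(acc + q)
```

-14

v=4: not >4, acc = 1+1 = 2; q=5
v=-1: not >4, acc = 2+1 = 3; q=4
v=11: >4, acc = 3-11 = -8; q=5
v=14: >4, acc = (-8)-14 = -22; q=6
v=4: not >4, acc = (-22)+1 = -21; q=10
v=3: not >4, acc = (-21)+1 = -20; q=13
v=8: >4, acc = (-20)-8 = -28; q=14
acc+q = (-28)+14 = -14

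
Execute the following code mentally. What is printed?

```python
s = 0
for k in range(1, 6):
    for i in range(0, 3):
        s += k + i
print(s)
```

60

k=1,i=0: s = 0+1 = 1
k=1,i=1: s = 1+2 = 3
k=1,i=2: s = 3+3 = 6
k=2,i=0: s = 6+2 = 8
k=2,i=1: s = 8+3 = 11
k=2,i=2: s = 11+4 = 15
k=3,i=0: s = 15+3 = 18
k=3,i=1: s = 18+4 = 22
k=3,i=2: s = 22+5 = 27
k=4,i=0: s = 27+4 = 31
k=4,i=1: s = 31+5 = 36
k=4,i=2: s = 36+6 = 42
k=5,i=0: s = 42+5 = 47
k=5,i=1: s = 47+6 = 53
k=5,i=2: s = 53+7 = 60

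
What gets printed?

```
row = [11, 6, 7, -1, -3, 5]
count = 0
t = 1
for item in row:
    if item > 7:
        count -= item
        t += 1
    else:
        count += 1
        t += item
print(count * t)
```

item=11: >7, count = 0-11 = -11; t=2
item=6: not >7, count = (-11)+1 = -10; t=8
item=7: not >7, count = (-10)+1 = -9; t=15
item=-1: not >7, count = (-9)+1 = -8; t=14
item=-3: not >7, count = (-8)+1 = -7; t=11
item=5: not >7, count = (-7)+1 = -6; t=16
count*t = (-6)*16 = -96

-96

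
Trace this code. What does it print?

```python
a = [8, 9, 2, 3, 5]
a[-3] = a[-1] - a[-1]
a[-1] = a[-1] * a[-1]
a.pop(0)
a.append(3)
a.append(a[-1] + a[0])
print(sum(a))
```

a[-3] = a[-1]-a[-1] = 5-5 = 0 → [8, 9, 0, 3, 5]
a[-1] = a[-1]*a[-1] = 5*5 = 25 → [8, 9, 0, 3, 25]
pop(0) removes 8 → [9, 0, 3, 25]
append 3 → [9, 0, 3, 25, 3]
append a[-1]+a[0] = 3+9 = 12 → [9, 0, 3, 25, 3, 12]
sum = 52

52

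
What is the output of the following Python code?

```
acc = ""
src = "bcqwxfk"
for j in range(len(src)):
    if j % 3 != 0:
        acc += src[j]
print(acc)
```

cqxf

j=0: skip
j=1: add 'c' → 'c'
j=2: add 'q' → 'cq'
j=3: skip
j=4: add 'x' → 'cqx'
j=5: add 'f' → 'cqxf'
j=6: skip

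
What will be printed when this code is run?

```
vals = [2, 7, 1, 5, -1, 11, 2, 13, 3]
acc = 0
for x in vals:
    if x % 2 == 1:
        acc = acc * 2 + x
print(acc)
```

625

x=2: not odd
x=7: odd, acc = 0*2+7 = 7
x=1: odd, acc = 7*2+1 = 15
x=5: odd, acc = 15*2+5 = 35
x=-1: odd, acc = 35*2+(-1) = 69
x=11: odd, acc = 69*2+11 = 149
x=2: not odd
x=13: odd, acc = 149*2+13 = 311
x=3: odd, acc = 311*2+3 = 625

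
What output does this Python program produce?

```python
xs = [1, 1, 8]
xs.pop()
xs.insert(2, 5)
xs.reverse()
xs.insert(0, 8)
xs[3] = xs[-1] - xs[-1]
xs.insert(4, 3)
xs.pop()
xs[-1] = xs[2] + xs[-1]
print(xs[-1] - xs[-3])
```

pop() removes 8 → [1, 1]
insert 5 at 2 → [1, 1, 5]
reverse → [5, 1, 1]
insert 8 at 0 → [8, 5, 1, 1]
xs[3] = xs[-1]-xs[-1] = 1-1 = 0 → [8, 5, 1, 0]
insert 3 at 4 → [8, 5, 1, 0, 3]
pop() removes 3 → [8, 5, 1, 0]
xs[-1] = xs[2]+xs[-1] = 1+0 = 1 → [8, 5, 1, 1]
xs[-1]-xs[-3] = 1-5 = -4

-4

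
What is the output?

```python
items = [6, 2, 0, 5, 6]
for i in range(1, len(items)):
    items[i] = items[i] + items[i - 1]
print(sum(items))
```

54

i=1: items[1] = 2+6 = 8 → [6, 8, 0, 5, 6]
i=2: items[2] = 0+8 = 8 → [6, 8, 8, 5, 6]
i=3: items[3] = 5+8 = 13 → [6, 8, 8, 13, 6]
i=4: items[4] = 6+13 = 19 → [6, 8, 8, 13, 19]
sum = 54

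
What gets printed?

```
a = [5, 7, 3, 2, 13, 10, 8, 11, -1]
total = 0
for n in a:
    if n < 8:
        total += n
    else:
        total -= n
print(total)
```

n=5: <8, total = 0+5 = 5
n=7: <8, total = 5+7 = 12
n=3: <8, total = 12+3 = 15
n=2: <8, total = 15+2 = 17
n=13: not <8, total = 17-13 = 4
n=10: not <8, total = 4-10 = -6
n=8: not <8, total = (-6)-8 = -14
n=11: not <8, total = (-14)-11 = -25
n=-1: <8, total = (-25)+(-1) = -26

-26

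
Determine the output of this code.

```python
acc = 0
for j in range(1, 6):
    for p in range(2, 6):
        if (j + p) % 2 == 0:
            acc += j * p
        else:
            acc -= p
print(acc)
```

j=1,p=2: odd sum, acc = 0-2 = -2
j=1,p=3: even sum, acc = (-2)+3 = 1
j=1,p=4: odd sum, acc = 1-4 = -3
j=1,p=5: even sum, acc = (-3)+5 = 2
j=2,p=2: even sum, acc = 2+4 = 6
j=2,p=3: odd sum, acc = 6-3 = 3
j=2,p=4: even sum, acc = 3+8 = 11
j=2,p=5: odd sum, acc = 11-5 = 6
j=3,p=2: odd sum, acc = 6-2 = 4
j=3,p=3: even sum, acc = 4+9 = 13
j=3,p=4: odd sum, acc = 13-4 = 9
j=3,p=5: even sum, acc = 9+15 = 24
j=4,p=2: even sum, acc = 24+8 = 32
j=4,p=3: odd sum, acc = 32-3 = 29
j=4,p=4: even sum, acc = 29+16 = 45
j=4,p=5: odd sum, acc = 45-5 = 40
j=5,p=2: odd sum, acc = 40-2 = 38
j=5,p=3: even sum, acc = 38+15 = 53
j=5,p=4: odd sum, acc = 53-4 = 49
j=5,p=5: even sum, acc = 49+25 = 74

74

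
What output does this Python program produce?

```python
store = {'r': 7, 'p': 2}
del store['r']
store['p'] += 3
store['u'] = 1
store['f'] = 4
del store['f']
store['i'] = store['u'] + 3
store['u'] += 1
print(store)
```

del 'r' → {'p': 2}
store['p'] = 2+3 = 5 → {'p': 5}
store['u'] = 1 → {'p': 5, 'u': 1}
store['f'] = 4 → {'p': 5, 'u': 1, 'f': 4}
del 'f' → {'p': 5, 'u': 1}
store['i'] = store['u']+3 = 4 → {'p': 5, 'u': 1, 'i': 4}
store['u'] = 1+1 = 2 → {'p': 5, 'u': 2, 'i': 4}

{'p': 5, 'u': 2, 'i': 4}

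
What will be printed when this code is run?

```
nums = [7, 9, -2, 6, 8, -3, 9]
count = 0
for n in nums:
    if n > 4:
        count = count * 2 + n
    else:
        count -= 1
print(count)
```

n=7: >4, count = 0*2+7 = 7
n=9: >4, count = 7*2+9 = 23
n=-2: not >4, count = 23-1 = 22
n=6: >4, count = 22*2+6 = 50
n=8: >4, count = 50*2+8 = 108
n=-3: not >4, count = 108-1 = 107
n=9: >4, count = 107*2+9 = 223

223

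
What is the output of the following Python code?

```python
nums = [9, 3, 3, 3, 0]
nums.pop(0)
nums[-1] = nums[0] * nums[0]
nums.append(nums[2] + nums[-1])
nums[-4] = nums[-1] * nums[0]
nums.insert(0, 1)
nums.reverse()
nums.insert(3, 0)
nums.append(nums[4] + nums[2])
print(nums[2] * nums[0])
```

pop(0) removes 9 → [3, 3, 3, 0]
nums[-1] = nums[0]*nums[0] = 3*3 = 9 → [3, 3, 3, 9]
append nums[2]+nums[-1] = 3+9 = 12 → [3, 3, 3, 9, 12]
nums[-4] = nums[-1]*nums[0] = 12*3 = 36 → [3, 36, 3, 9, 12]
insert 1 at 0 → [1, 3, 36, 3, 9, 12]
reverse → [12, 9, 3, 36, 3, 1]
insert 0 at 3 → [12, 9, 3, 0, 36, 3, 1]
append nums[4]+nums[2] = 36+3 = 39 → [12, 9, 3, 0, 36, 3, 1, 39]
nums[2]*nums[0] = 3*12 = 36

36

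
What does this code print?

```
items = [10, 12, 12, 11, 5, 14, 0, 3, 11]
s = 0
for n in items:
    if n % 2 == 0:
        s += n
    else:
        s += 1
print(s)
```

n=10: even, s = 0+10 = 10
n=12: even, s = 10+12 = 22
n=12: even, s = 22+12 = 34
n=11: not even, s = 34+1 = 35
n=5: not even, s = 35+1 = 36
n=14: even, s = 36+14 = 50
n=0: even, s = 50+0 = 50
n=3: not even, s = 50+1 = 51
n=11: not even, s = 51+1 = 52

52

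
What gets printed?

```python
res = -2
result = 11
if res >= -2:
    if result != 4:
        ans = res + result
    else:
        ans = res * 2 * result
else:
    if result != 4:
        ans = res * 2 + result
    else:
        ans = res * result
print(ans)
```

res=-2, result=11
res >= -2 is True; result != 4 is True
→ ans = res + result = 9

9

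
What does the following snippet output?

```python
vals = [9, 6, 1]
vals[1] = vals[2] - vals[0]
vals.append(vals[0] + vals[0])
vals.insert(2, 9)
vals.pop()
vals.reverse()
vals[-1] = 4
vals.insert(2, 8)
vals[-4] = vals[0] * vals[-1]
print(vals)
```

vals[1] = vals[2]-vals[0] = 1-9 = -8 → [9, -8, 1]
append vals[0]+vals[0] = 9+9 = 18 → [9, -8, 1, 18]
insert 9 at 2 → [9, -8, 9, 1, 18]
pop() removes 18 → [9, -8, 9, 1]
reverse → [1, 9, -8, 9]
vals[-1] = 4 → [1, 9, -8, 4]
insert 8 at 2 → [1, 9, 8, -8, 4]
vals[-4] = vals[0]*vals[-1] = 1*4 = 4 → [1, 4, 8, -8, 4]

[1, 4, 8, -8, 4]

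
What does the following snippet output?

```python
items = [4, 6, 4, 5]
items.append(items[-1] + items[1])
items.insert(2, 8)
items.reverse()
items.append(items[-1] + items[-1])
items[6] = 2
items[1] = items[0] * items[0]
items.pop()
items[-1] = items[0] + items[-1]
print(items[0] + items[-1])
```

26

append items[-1]+items[1] = 5+6 = 11 → [4, 6, 4, 5, 11]
insert 8 at 2 → [4, 6, 8, 4, 5, 11]
reverse → [11, 5, 4, 8, 6, 4]
append items[-1]+items[-1] = 4+4 = 8 → [11, 5, 4, 8, 6, 4, 8]
items[6] = 2 → [11, 5, 4, 8, 6, 4, 2]
items[1] = items[0]*items[0] = 11*11 = 121 → [11, 121, 4, 8, 6, 4, 2]
pop() removes 2 → [11, 121, 4, 8, 6, 4]
items[-1] = items[0]+items[-1] = 11+4 = 15 → [11, 121, 4, 8, 6, 15]
items[0]+items[-1] = 11+15 = 26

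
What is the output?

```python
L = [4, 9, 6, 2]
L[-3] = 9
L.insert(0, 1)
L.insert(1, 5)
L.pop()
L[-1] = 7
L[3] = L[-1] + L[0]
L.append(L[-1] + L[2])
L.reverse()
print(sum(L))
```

L[-3] = 9 → [4, 9, 6, 2]
insert 1 at 0 → [1, 4, 9, 6, 2]
insert 5 at 1 → [1, 5, 4, 9, 6, 2]
pop() removes 2 → [1, 5, 4, 9, 6]
L[-1] = 7 → [1, 5, 4, 9, 7]
L[3] = L[-1]+L[0] = 7+1 = 8 → [1, 5, 4, 8, 7]
append L[-1]+L[2] = 7+4 = 11 → [1, 5, 4, 8, 7, 11]
reverse → [11, 7, 8, 4, 5, 1]
sum = 36

36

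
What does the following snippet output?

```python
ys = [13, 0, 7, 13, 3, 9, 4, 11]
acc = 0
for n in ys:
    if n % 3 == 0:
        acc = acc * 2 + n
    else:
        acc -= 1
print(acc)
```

n=13: not %3==0, acc = 0-1 = -1
n=0: %3==0, acc = (-1)*2+0 = -2
n=7: not %3==0, acc = (-2)-1 = -3
n=13: not %3==0, acc = (-3)-1 = -4
n=3: %3==0, acc = (-4)*2+3 = -5
n=9: %3==0, acc = (-5)*2+9 = -1
n=4: not %3==0, acc = (-1)-1 = -2
n=11: not %3==0, acc = (-2)-1 = -3

-3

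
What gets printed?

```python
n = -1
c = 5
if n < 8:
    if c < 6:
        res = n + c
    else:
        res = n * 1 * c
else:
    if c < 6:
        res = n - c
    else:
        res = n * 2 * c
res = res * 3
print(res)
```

12

n=-1, c=5
n < 8 is True; c < 6 is True
→ res = n + c = 4
res = 4*3 = 12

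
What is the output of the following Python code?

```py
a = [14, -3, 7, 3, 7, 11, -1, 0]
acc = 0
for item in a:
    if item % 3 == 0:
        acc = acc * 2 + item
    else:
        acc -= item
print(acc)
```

-180

item=14: not %3==0, acc = 0-14 = -14
item=-3: %3==0, acc = (-14)*2+(-3) = -31
item=7: not %3==0, acc = (-31)-7 = -38
item=3: %3==0, acc = (-38)*2+3 = -73
item=7: not %3==0, acc = (-73)-7 = -80
item=11: not %3==0, acc = (-80)-11 = -91
item=-1: not %3==0, acc = (-91)-(-1) = -90
item=0: %3==0, acc = (-90)*2+0 = -180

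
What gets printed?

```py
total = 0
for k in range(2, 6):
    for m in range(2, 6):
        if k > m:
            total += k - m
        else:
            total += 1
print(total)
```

20

k=2,m=2: not 2>2, total = 0+1 = 1
k=2,m=3: not 2>3, total = 1+1 = 2
k=2,m=4: not 2>4, total = 2+1 = 3
k=2,m=5: not 2>5, total = 3+1 = 4
k=3,m=2: 3>2, total = 4+1 = 5
k=3,m=3: not 3>3, total = 5+1 = 6
k=3,m=4: not 3>4, total = 6+1 = 7
k=3,m=5: not 3>5, total = 7+1 = 8
k=4,m=2: 4>2, total = 8+2 = 10
k=4,m=3: 4>3, total = 10+1 = 11
k=4,m=4: not 4>4, total = 11+1 = 12
k=4,m=5: not 4>5, total = 12+1 = 13
k=5,m=2: 5>2, total = 13+3 = 16
k=5,m=3: 5>3, total = 16+2 = 18
k=5,m=4: 5>4, total = 18+1 = 19
k=5,m=5: not 5>5, total = 19+1 = 20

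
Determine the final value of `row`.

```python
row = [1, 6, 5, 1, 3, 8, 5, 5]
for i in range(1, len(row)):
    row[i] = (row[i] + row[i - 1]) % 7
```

[1, 0, 5, 6, 2, 3, 1, 6]

i=1: row[1] = (6+1)%7 = 0 → [1, 0, 5, 1, 3, 8, 5, 5]
i=2: row[2] = (5+0)%7 = 5 → [1, 0, 5, 1, 3, 8, 5, 5]
i=3: row[3] = (1+5)%7 = 6 → [1, 0, 5, 6, 3, 8, 5, 5]
i=4: row[4] = (3+6)%7 = 2 → [1, 0, 5, 6, 2, 8, 5, 5]
i=5: row[5] = (8+2)%7 = 3 → [1, 0, 5, 6, 2, 3, 5, 5]
i=6: row[6] = (5+3)%7 = 1 → [1, 0, 5, 6, 2, 3, 1, 5]
i=7: row[7] = (5+1)%7 = 6 → [1, 0, 5, 6, 2, 3, 1, 6]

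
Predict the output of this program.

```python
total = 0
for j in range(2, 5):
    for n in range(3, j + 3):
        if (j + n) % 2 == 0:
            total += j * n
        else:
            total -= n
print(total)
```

57

j=2,n=3: odd sum, total = 0-3 = -3
j=2,n=4: even sum, total = (-3)+8 = 5
j=3,n=3: even sum, total = 5+9 = 14
j=3,n=4: odd sum, total = 14-4 = 10
j=3,n=5: even sum, total = 10+15 = 25
j=4,n=3: odd sum, total = 25-3 = 22
j=4,n=4: even sum, total = 22+16 = 38
j=4,n=5: odd sum, total = 38-5 = 33
j=4,n=6: even sum, total = 33+24 = 57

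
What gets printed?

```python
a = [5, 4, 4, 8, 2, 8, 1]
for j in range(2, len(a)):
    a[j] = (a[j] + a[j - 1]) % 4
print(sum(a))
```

j=2: a[2] = (4+4)%4 = 0 → [5, 4, 0, 8, 2, 8, 1]
j=3: a[3] = (8+0)%4 = 0 → [5, 4, 0, 0, 2, 8, 1]
j=4: a[4] = (2+0)%4 = 2 → [5, 4, 0, 0, 2, 8, 1]
j=5: a[5] = (8+2)%4 = 2 → [5, 4, 0, 0, 2, 2, 1]
j=6: a[6] = (1+2)%4 = 3 → [5, 4, 0, 0, 2, 2, 3]
sum = 16

16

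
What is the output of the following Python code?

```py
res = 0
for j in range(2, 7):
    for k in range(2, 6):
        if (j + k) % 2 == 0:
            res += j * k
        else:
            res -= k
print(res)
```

j=2,k=2: even sum, res = 0+4 = 4
j=2,k=3: odd sum, res = 4-3 = 1
j=2,k=4: even sum, res = 1+8 = 9
j=2,k=5: odd sum, res = 9-5 = 4
j=3,k=2: odd sum, res = 4-2 = 2
j=3,k=3: even sum, res = 2+9 = 11
j=3,k=4: odd sum, res = 11-4 = 7
j=3,k=5: even sum, res = 7+15 = 22
j=4,k=2: even sum, res = 22+8 = 30
j=4,k=3: odd sum, res = 30-3 = 27
j=4,k=4: even sum, res = 27+16 = 43
j=4,k=5: odd sum, res = 43-5 = 38
j=5,k=2: odd sum, res = 38-2 = 36
j=5,k=3: even sum, res = 36+15 = 51
j=5,k=4: odd sum, res = 51-4 = 47
j=5,k=5: even sum, res = 47+25 = 72
j=6,k=2: even sum, res = 72+12 = 84
j=6,k=3: odd sum, res = 84-3 = 81
j=6,k=4: even sum, res = 81+24 = 105
j=6,k=5: odd sum, res = 105-5 = 100

100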